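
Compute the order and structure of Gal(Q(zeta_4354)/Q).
|Gal(Q(zeta_4354)/Q)| = phi(4354) = 1860; group ≅ (Z/4354Z)^* ≅ Z/6Z × Z/310Z

The n-th cyclotomic polynomial Φ_4354(x) is the minimal polynomial of zeta_4354 over Q and has degree phi(4354) = 1860. So Q(zeta_4354) is a degree-1860 Galois extension with Galois group (Z/4354Z)^*. By CRT, (Z/4354Z)^* ≅ (Z/2Z)^* × (Z/7Z)^* × (Z/311Z)^*. Each prime-power unit group is (Z/2Z)^* ≅ trivial group (order 1); (Z/7Z)^* ≅ Z/6Z; (Z/311Z)^* ≅ Z/310Z. Hence Gal(Q(zeta_4354)/Q) ≅ Z/6Z × Z/310Z.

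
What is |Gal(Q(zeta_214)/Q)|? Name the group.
|Gal(Q(zeta_214)/Q)| = phi(214) = 106; group ≅ (Z/214Z)^* ≅ Z/106Z

The n-th cyclotomic polynomial Φ_214(x) is the minimal polynomial of zeta_214 over Q and has degree phi(214) = 106. So Q(zeta_214) is a degree-106 Galois extension with Galois group (Z/214Z)^*. By CRT, (Z/214Z)^* ≅ (Z/2Z)^* × (Z/107Z)^*. Each prime-power unit group is (Z/2Z)^* ≅ trivial group (order 1); (Z/107Z)^* ≅ Z/106Z. Hence Gal(Q(zeta_214)/Q) ≅ Z/106Z.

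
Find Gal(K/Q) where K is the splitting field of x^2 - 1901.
Gal(K/Q) = Z/2Z (cyclic of order 2)

x^2 - 1901 is irreducible over Q since 1901 is not a rational square. The splitting field Q(sqrt(1901)) has degree 2 over Q, and its unique nontrivial automorphism is sqrt(1901) ↦ -sqrt(1901). Hence Gal(Q(sqrt(1901))/Q) = Z/2Z.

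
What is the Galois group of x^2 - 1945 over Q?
Gal(K/Q) = Z/2Z (cyclic of order 2)

x^2 - 1945 is irreducible over Q since 1945 is not a rational square. The splitting field Q(sqrt(1945)) has degree 2 over Q, and its unique nontrivial automorphism is sqrt(1945) ↦ -sqrt(1945). Hence Gal(Q(sqrt(1945))/Q) = Z/2Z.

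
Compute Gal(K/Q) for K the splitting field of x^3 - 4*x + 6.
Gal(K/Q) = S_3 (symmetric group of order 6)

Compute the discriminant of x^3 + (0)*x^2 + (-4)*x + (6): Δ = -716. Since Δ is not a rational square, the Galois group is not contained in A_3; it must be the full S_3 (irreducibility of the cubic rules out anything smaller).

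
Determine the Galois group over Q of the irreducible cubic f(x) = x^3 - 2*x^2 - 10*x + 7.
Gal(K/Q) = S_3 (symmetric group of order 6)

Compute the discriminant of x^3 + (-2)*x^2 + (-10)*x + (7): Δ = 5821. Since Δ is not a rational square, the Galois group is not contained in A_3; it must be the full S_3 (irreducibility of the cubic rules out anything smaller).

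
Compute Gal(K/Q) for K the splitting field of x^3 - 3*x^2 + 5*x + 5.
Gal(K/Q) = S_3 (symmetric group of order 6)

Compute the discriminant of x^3 + (-3)*x^2 + (5)*x + (5): Δ = -1760. Since Δ is not a rational square, the Galois group is not contained in A_3; it must be the full S_3 (irreducibility of the cubic rules out anything smaller).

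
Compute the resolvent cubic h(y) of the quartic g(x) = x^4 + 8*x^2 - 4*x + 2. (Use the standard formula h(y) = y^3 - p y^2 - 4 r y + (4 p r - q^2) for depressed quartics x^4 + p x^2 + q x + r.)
h(y) = y^3 - 8*y^2 - 8*y + 48

Identify coefficients: p = 8, q = -4, r = 2.
Plug into h(y) = y^3 - p y^2 - 4 r y + (4 p r - q^2):
  h(y) = y^3 - (8) y^2 - 4*(2) y + (4*(8)*(2) - (-4)^2)
       = y^3 + (-8) y^2 + (-8) y + (48).
Simplifying: h(y) = y^3 - 8*y^2 - 8*y + 48.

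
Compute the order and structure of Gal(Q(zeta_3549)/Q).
|Gal(Q(zeta_3549)/Q)| = phi(3549) = 1872; group ≅ (Z/3549Z)^* ≅ Z/2Z × Z/6Z × Z/156Z

The n-th cyclotomic polynomial Φ_3549(x) is the minimal polynomial of zeta_3549 over Q and has degree phi(3549) = 1872. So Q(zeta_3549) is a degree-1872 Galois extension with Galois group (Z/3549Z)^*. By CRT, (Z/3549Z)^* ≅ (Z/3Z)^* × (Z/7Z)^* × (Z/169Z)^*. Each prime-power unit group is (Z/3Z)^* ≅ Z/2Z; (Z/7Z)^* ≅ Z/6Z; (Z/169Z)^* ≅ Z/156Z. Hence Gal(Q(zeta_3549)/Q) ≅ Z/2Z × Z/6Z × Z/156Z.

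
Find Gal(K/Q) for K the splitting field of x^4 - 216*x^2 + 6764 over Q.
Gal(K/Q) = V_4 (Klein four-group, Z/2Z × Z/2Z)

f factors as (x^2 - 178)(x^2 - 38), so the splitting field is K = Q(sqrt(178), sqrt(38)). The elements 178, 38, 6764 are all non-squares in Q, so sqrt(178) and sqrt(38) generate independent quadratic extensions. Thus [K:Q] = 4 and Gal(K/Q) is generated by the two order-2 automorphisms sqrt(178) ↦ -sqrt(178) and sqrt(38) ↦ -sqrt(38), giving V_4.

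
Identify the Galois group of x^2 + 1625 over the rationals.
Gal(K/Q) = Z/2Z (cyclic of order 2)

x^2 + 1625 is irreducible over Q since -1625 is not a rational square. The splitting field Q(sqrt(-1625)) has degree 2 over Q, and its unique nontrivial automorphism is sqrt(-1625) ↦ -sqrt(-1625). Hence Gal(Q(sqrt(-1625))/Q) = Z/2Z.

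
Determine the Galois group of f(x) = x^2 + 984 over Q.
Gal(K/Q) = Z/2Z (cyclic of order 2)

x^2 + 984 is irreducible over Q since -984 is not a rational square. The splitting field Q(sqrt(-984)) has degree 2 over Q, and its unique nontrivial automorphism is sqrt(-984) ↦ -sqrt(-984). Hence Gal(Q(sqrt(-984))/Q) = Z/2Z.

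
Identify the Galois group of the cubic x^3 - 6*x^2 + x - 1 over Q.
Gal(K/Q) = S_3 (symmetric group of order 6)

Compute the discriminant of x^3 + (-6)*x^2 + (1)*x + (-1): Δ = -751. Since Δ is not a rational square, the Galois group is not contained in A_3; it must be the full S_3 (irreducibility of the cubic rules out anything smaller).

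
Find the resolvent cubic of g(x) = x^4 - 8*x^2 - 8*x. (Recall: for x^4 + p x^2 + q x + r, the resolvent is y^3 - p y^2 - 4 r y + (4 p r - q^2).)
h(y) = y^3 + 8*y^2 - 64

Identify coefficients: p = -8, q = -8, r = 0.
Plug into h(y) = y^3 - p y^2 - 4 r y + (4 p r - q^2):
  h(y) = y^3 - (-8) y^2 - 4*(0) y + (4*(-8)*(0) - (-8)^2)
       = y^3 + (8) y^2 + (0) y + (-64).
Simplifying: h(y) = y^3 + 8*y^2 - 64.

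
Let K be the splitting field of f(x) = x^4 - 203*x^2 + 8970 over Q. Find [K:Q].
[K:Q] = 4

f factors as (x^2 - 138)(x^2 - 65); the splitting field is K = Q(sqrt(138), sqrt(65)). Since 138, 65, and 8970 are all non-squares in Q, the three subfields Q(sqrt(138)), Q(sqrt(65)), Q(sqrt(8970)) are distinct degree-2 extensions, so [K:Q] = 4 (Klein four Galois group).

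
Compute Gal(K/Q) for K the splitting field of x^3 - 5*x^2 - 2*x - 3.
Gal(K/Q) = S_3 (symmetric group of order 6)

Compute the discriminant of x^3 + (-5)*x^2 + (-2)*x + (-3): Δ = -2151. Since Δ is not a rational square, the Galois group is not contained in A_3; it must be the full S_3 (irreducibility of the cubic rules out anything smaller).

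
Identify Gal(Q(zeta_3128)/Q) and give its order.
|Gal(Q(zeta_3128)/Q)| = phi(3128) = 1408; group ≅ (Z/3128Z)^* ≅ Z/2Z × Z/2Z × Z/16Z × Z/22Z

The n-th cyclotomic polynomial Φ_3128(x) is the minimal polynomial of zeta_3128 over Q and has degree phi(3128) = 1408. So Q(zeta_3128) is a degree-1408 Galois extension with Galois group (Z/3128Z)^*. By CRT, (Z/3128Z)^* ≅ (Z/8Z)^* × (Z/17Z)^* × (Z/23Z)^*. Each prime-power unit group is (Z/8Z)^* ≅ Z/2Z × Z/2Z; (Z/17Z)^* ≅ Z/16Z; (Z/23Z)^* ≅ Z/22Z. Hence Gal(Q(zeta_3128)/Q) ≅ Z/2Z × Z/2Z × Z/16Z × Z/22Z.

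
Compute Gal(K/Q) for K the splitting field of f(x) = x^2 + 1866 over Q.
Gal(K/Q) = Z/2Z (cyclic of order 2)

x^2 + 1866 is irreducible over Q since -1866 is not a rational square. The splitting field Q(sqrt(-1866)) has degree 2 over Q, and its unique nontrivial automorphism is sqrt(-1866) ↦ -sqrt(-1866). Hence Gal(Q(sqrt(-1866))/Q) = Z/2Z.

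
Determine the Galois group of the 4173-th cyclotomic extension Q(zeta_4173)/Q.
|Gal(Q(zeta_4173)/Q)| = phi(4173) = 2544; group ≅ (Z/4173Z)^* ≅ Z/2Z × Z/12Z × Z/106Z

The n-th cyclotomic polynomial Φ_4173(x) is the minimal polynomial of zeta_4173 over Q and has degree phi(4173) = 2544. So Q(zeta_4173) is a degree-2544 Galois extension with Galois group (Z/4173Z)^*. By CRT, (Z/4173Z)^* ≅ (Z/3Z)^* × (Z/13Z)^* × (Z/107Z)^*. Each prime-power unit group is (Z/3Z)^* ≅ Z/2Z; (Z/13Z)^* ≅ Z/12Z; (Z/107Z)^* ≅ Z/106Z. Hence Gal(Q(zeta_4173)/Q) ≅ Z/2Z × Z/12Z × Z/106Z.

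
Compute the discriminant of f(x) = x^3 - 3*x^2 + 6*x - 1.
Δ = -351

For x^3 + a x^2 + b x + c the discriminant is Δ = 18 a b c - 4 a^3 c + a^2 b^2 - 4 b^3 - 27 c^2.
Plug a = -3, b = 6, c = -1:
  18*(-3)*(6)*(-1) - 4*(-3)^3*(-1) + (-3)^2*(6)^2 - 4*(6)^3 - 27*(-1)^2
  = 324 + (-108) + 324 + (-864) + (-27)
  = -351.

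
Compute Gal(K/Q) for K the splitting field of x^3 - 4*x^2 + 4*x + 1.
Gal(K/Q) = S_3 (symmetric group of order 6)

Compute the discriminant of x^3 + (-4)*x^2 + (4)*x + (1): Δ = -59. Since Δ is not a rational square, the Galois group is not contained in A_3; it must be the full S_3 (irreducibility of the cubic rules out anything smaller).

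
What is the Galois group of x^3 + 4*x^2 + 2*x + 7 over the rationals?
Gal(K/Q) = S_3 (symmetric group of order 6)

Compute the discriminant of x^3 + (4)*x^2 + (2)*x + (7): Δ = -2075. Since Δ is not a rational square, the Galois group is not contained in A_3; it must be the full S_3 (irreducibility of the cubic rules out anything smaller).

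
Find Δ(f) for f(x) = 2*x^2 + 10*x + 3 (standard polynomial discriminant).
Δ = 76

For a quadratic a x^2 + b x + c the discriminant is Δ = b^2 - 4ac = (10)^2 - 4*(2)*(3) = 100 - (24) = 76.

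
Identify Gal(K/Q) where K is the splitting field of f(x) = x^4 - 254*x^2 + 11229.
Gal(K/Q) = V_4 (Klein four-group, Z/2Z × Z/2Z)

f factors as (x^2 - 197)(x^2 - 57), so the splitting field is K = Q(sqrt(197), sqrt(57)). The elements 197, 57, 11229 are all non-squares in Q, so sqrt(197) and sqrt(57) generate independent quadratic extensions. Thus [K:Q] = 4 and Gal(K/Q) is generated by the two order-2 automorphisms sqrt(197) ↦ -sqrt(197) and sqrt(57) ↦ -sqrt(57), giving V_4.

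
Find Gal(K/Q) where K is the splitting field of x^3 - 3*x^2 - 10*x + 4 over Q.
Gal(K/Q) = S_3 (symmetric group of order 6)

Compute the discriminant of x^3 + (-3)*x^2 + (-10)*x + (4): Δ = 7060. Since Δ is not a rational square, the Galois group is not contained in A_3; it must be the full S_3 (irreducibility of the cubic rules out anything smaller).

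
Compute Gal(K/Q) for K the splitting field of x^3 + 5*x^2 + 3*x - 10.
Gal(K/Q) = S_3 (symmetric group of order 6)

Compute the discriminant of x^3 + (5)*x^2 + (3)*x + (-10): Δ = -283. Since Δ is not a rational square, the Galois group is not contained in A_3; it must be the full S_3 (irreducibility of the cubic rules out anything smaller).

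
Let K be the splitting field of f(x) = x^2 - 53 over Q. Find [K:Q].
[K:Q] = 2

The polynomial x^2 - 53 is irreducible over Q since 53 is not a perfect square. Its splitting field is Q(sqrt(53)), which has degree 2 over Q.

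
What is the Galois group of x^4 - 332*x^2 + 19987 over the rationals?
Gal(K/Q) = V_4 (Klein four-group, Z/2Z × Z/2Z)

f factors as (x^2 - 79)(x^2 - 253), so the splitting field is K = Q(sqrt(79), sqrt(253)). The elements 79, 253, 19987 are all non-squares in Q, so sqrt(79) and sqrt(253) generate independent quadratic extensions. Thus [K:Q] = 4 and Gal(K/Q) is generated by the two order-2 automorphisms sqrt(79) ↦ -sqrt(79) and sqrt(253) ↦ -sqrt(253), giving V_4.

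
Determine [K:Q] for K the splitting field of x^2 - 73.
[K:Q] = 2

The polynomial x^2 - 73 is irreducible over Q since 73 is not a perfect square. Its splitting field is Q(sqrt(73)), which has degree 2 over Q.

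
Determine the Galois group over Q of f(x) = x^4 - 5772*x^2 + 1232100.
Gal(K/Q) = Z/2Z (cyclic of order 2)

f factors as (x^2 - 5550)(x^2 - 222), so the splitting field is K = Q(sqrt(5550), sqrt(222)). The squarefree part of 5550 is 222 and the squarefree part of 222 is also 222, so sqrt(5550) and sqrt(222) are both rational multiples of sqrt(222). Hence Q(sqrt(5550)) = Q(sqrt(222)) = Q(sqrt(222)), and the splitting field collapses to a single degree-2 extension with Galois group Z/2Z.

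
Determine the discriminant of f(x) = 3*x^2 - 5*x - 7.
Δ = 109

For a quadratic a x^2 + b x + c the discriminant is Δ = b^2 - 4ac = (-5)^2 - 4*(3)*(-7) = 25 - (-84) = 109.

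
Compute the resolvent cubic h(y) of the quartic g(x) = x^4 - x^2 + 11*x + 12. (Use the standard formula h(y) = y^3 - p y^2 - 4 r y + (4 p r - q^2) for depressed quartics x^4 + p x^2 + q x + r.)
h(y) = y^3 + y^2 - 48*y - 169

Identify coefficients: p = -1, q = 11, r = 12.
Plug into h(y) = y^3 - p y^2 - 4 r y + (4 p r - q^2):
  h(y) = y^3 - (-1) y^2 - 4*(12) y + (4*(-1)*(12) - (11)^2)
       = y^3 + (1) y^2 + (-48) y + (-169).
Simplifying: h(y) = y^3 + y^2 - 48*y - 169.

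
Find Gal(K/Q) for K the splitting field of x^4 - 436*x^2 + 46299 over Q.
Gal(K/Q) = V_4 (Klein four-group, Z/2Z × Z/2Z)

f factors as (x^2 - 253)(x^2 - 183), so the splitting field is K = Q(sqrt(253), sqrt(183)). The elements 253, 183, 46299 are all non-squares in Q, so sqrt(253) and sqrt(183) generate independent quadratic extensions. Thus [K:Q] = 4 and Gal(K/Q) is generated by the two order-2 automorphisms sqrt(253) ↦ -sqrt(253) and sqrt(183) ↦ -sqrt(183), giving V_4.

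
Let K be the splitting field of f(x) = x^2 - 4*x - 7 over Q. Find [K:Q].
[K:Q] = 2

The discriminant of x^2 + (-4)*x + (-7) is b^2 - 4c = 16 - (-28) = 44. Since 44 is not a perfect square in Q, the polynomial is irreducible over Q. Its two roots generate a degree-2 extension, so [K:Q] = 2.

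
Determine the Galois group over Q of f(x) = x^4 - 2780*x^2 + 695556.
Gal(K/Q) = Z/2Z (cyclic of order 2)

f factors as (x^2 - 278)(x^2 - 2502), so the splitting field is K = Q(sqrt(278), sqrt(2502)). The squarefree part of 278 is 278 and the squarefree part of 2502 is also 278, so sqrt(278) and sqrt(2502) are both rational multiples of sqrt(278). Hence Q(sqrt(278)) = Q(sqrt(2502)) = Q(sqrt(278)), and the splitting field collapses to a single degree-2 extension with Galois group Z/2Z.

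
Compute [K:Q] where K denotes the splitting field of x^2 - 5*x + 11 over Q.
[K:Q] = 2

The discriminant of x^2 + (-5)*x + (11) is b^2 - 4c = 25 - (44) = -19. Since -19 is not a perfect square in Q, the polynomial is irreducible over Q. Its two roots generate a degree-2 extension, so [K:Q] = 2.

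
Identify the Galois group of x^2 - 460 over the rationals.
Gal(K/Q) = Z/2Z (cyclic of order 2)

x^2 - 460 is irreducible over Q since 460 is not a rational square. The splitting field Q(sqrt(460)) has degree 2 over Q, and its unique nontrivial automorphism is sqrt(460) ↦ -sqrt(460). Hence Gal(Q(sqrt(460))/Q) = Z/2Z.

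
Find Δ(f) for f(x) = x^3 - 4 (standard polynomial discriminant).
Δ = -432

For a depressed cubic x^3 + p x + q the discriminant is Δ = -4 p^3 - 27 q^2 = -4*(0)^3 - 27*(-4)^2 = 0 - 432 = -432.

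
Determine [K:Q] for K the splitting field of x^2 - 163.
[K:Q] = 2

The polynomial x^2 - 163 is irreducible over Q since 163 is not a perfect square. Its splitting field is Q(sqrt(163)), which has degree 2 over Q.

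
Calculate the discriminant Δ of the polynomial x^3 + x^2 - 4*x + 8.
Δ = -2064

For x^3 + a x^2 + b x + c the discriminant is Δ = 18 a b c - 4 a^3 c + a^2 b^2 - 4 b^3 - 27 c^2.
Plug a = 1, b = -4, c = 8:
  18*(1)*(-4)*(8) - 4*(1)^3*(8) + (1)^2*(-4)^2 - 4*(-4)^3 - 27*(8)^2
  = -576 + (-32) + 16 + (256) + (-1728)
  = -2064.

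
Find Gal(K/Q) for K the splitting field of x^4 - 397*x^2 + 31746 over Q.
Gal(K/Q) = V_4 (Klein four-group, Z/2Z × Z/2Z)

f factors as (x^2 - 286)(x^2 - 111), so the splitting field is K = Q(sqrt(286), sqrt(111)). The elements 286, 111, 31746 are all non-squares in Q, so sqrt(286) and sqrt(111) generate independent quadratic extensions. Thus [K:Q] = 4 and Gal(K/Q) is generated by the two order-2 automorphisms sqrt(286) ↦ -sqrt(286) and sqrt(111) ↦ -sqrt(111), giving V_4.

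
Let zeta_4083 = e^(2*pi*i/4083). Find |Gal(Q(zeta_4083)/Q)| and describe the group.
|Gal(Q(zeta_4083)/Q)| = phi(4083) = 2720; group ≅ (Z/4083Z)^* ≅ Z/2Z × Z/1360Z

The n-th cyclotomic polynomial Φ_4083(x) is the minimal polynomial of zeta_4083 over Q and has degree phi(4083) = 2720. So Q(zeta_4083) is a degree-2720 Galois extension with Galois group (Z/4083Z)^*. By CRT, (Z/4083Z)^* ≅ (Z/3Z)^* × (Z/1361Z)^*. Each prime-power unit group is (Z/3Z)^* ≅ Z/2Z; (Z/1361Z)^* ≅ Z/1360Z. Hence Gal(Q(zeta_4083)/Q) ≅ Z/2Z × Z/1360Z.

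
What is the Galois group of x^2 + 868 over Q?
Gal(K/Q) = Z/2Z (cyclic of order 2)

x^2 + 868 is irreducible over Q since -868 is not a rational square. The splitting field Q(sqrt(-868)) has degree 2 over Q, and its unique nontrivial automorphism is sqrt(-868) ↦ -sqrt(-868). Hence Gal(Q(sqrt(-868))/Q) = Z/2Z.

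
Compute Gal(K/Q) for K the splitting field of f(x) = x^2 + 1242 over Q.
Gal(K/Q) = Z/2Z (cyclic of order 2)

x^2 + 1242 is irreducible over Q since -1242 is not a rational square. The splitting field Q(sqrt(-1242)) has degree 2 over Q, and its unique nontrivial automorphism is sqrt(-1242) ↦ -sqrt(-1242). Hence Gal(Q(sqrt(-1242))/Q) = Z/2Z.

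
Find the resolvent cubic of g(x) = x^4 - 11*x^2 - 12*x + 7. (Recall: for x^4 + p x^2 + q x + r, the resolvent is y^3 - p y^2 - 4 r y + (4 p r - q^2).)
h(y) = y^3 + 11*y^2 - 28*y - 452

Identify coefficients: p = -11, q = -12, r = 7.
Plug into h(y) = y^3 - p y^2 - 4 r y + (4 p r - q^2):
  h(y) = y^3 - (-11) y^2 - 4*(7) y + (4*(-11)*(7) - (-12)^2)
       = y^3 + (11) y^2 + (-28) y + (-452).
Simplifying: h(y) = y^3 + 11*y^2 - 28*y - 452.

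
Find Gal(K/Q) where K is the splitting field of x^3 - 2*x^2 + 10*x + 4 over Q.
Gal(K/Q) = S_3 (symmetric group of order 6)

Compute the discriminant of x^3 + (-2)*x^2 + (10)*x + (4): Δ = -5344. Since Δ is not a rational square, the Galois group is not contained in A_3; it must be the full S_3 (irreducibility of the cubic rules out anything smaller).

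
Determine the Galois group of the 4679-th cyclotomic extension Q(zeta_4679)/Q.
|Gal(Q(zeta_4679)/Q)| = phi(4679) = 4678; group ≅ (Z/4679Z)^* ≅ Z/4678Z

The n-th cyclotomic polynomial Φ_4679(x) is the minimal polynomial of zeta_4679 over Q and has degree phi(4679) = 4678. So Q(zeta_4679) is a degree-4678 Galois extension with Galois group (Z/4679Z)^*. (Z/4679Z)^* is cyclic since 4679 is an odd prime power (or 4). Hence Gal(Q(zeta_4679)/Q) ≅ Z/4678Z.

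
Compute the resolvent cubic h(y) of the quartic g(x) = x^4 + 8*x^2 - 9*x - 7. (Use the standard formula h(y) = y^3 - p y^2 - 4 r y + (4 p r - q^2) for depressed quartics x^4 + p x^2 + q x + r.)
h(y) = y^3 - 8*y^2 + 28*y - 305

Identify coefficients: p = 8, q = -9, r = -7.
Plug into h(y) = y^3 - p y^2 - 4 r y + (4 p r - q^2):
  h(y) = y^3 - (8) y^2 - 4*(-7) y + (4*(8)*(-7) - (-9)^2)
       = y^3 + (-8) y^2 + (28) y + (-305).
Simplifying: h(y) = y^3 - 8*y^2 + 28*y - 305.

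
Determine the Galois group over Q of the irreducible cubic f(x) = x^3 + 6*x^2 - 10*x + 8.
Gal(K/Q) = S_3 (symmetric group of order 6)

Compute the discriminant of x^3 + (6)*x^2 + (-10)*x + (8): Δ = -9680. Since Δ is not a rational square, the Galois group is not contained in A_3; it must be the full S_3 (irreducibility of the cubic rules out anything smaller).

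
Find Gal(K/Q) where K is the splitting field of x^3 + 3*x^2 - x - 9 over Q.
Gal(K/Q) = S_3 (symmetric group of order 6)

Compute the discriminant of x^3 + (3)*x^2 + (-1)*x + (-9): Δ = -716. Since Δ is not a rational square, the Galois group is not contained in A_3; it must be the full S_3 (irreducibility of the cubic rules out anything smaller).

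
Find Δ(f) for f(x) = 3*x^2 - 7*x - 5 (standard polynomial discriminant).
Δ = 109

For a quadratic a x^2 + b x + c the discriminant is Δ = b^2 - 4ac = (-7)^2 - 4*(3)*(-5) = 49 - (-60) = 109.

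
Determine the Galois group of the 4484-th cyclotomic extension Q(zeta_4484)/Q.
|Gal(Q(zeta_4484)/Q)| = phi(4484) = 2088; group ≅ (Z/4484Z)^* ≅ Z/2Z × Z/18Z × Z/58Z

The n-th cyclotomic polynomial Φ_4484(x) is the minimal polynomial of zeta_4484 over Q and has degree phi(4484) = 2088. So Q(zeta_4484) is a degree-2088 Galois extension with Galois group (Z/4484Z)^*. By CRT, (Z/4484Z)^* ≅ (Z/4Z)^* × (Z/19Z)^* × (Z/59Z)^*. Each prime-power unit group is (Z/4Z)^* ≅ Z/2Z; (Z/19Z)^* ≅ Z/18Z; (Z/59Z)^* ≅ Z/58Z. Hence Gal(Q(zeta_4484)/Q) ≅ Z/2Z × Z/18Z × Z/58Z.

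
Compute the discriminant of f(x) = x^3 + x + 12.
Δ = -3892

For a depressed cubic x^3 + p x + q the discriminant is Δ = -4 p^3 - 27 q^2 = -4*(1)^3 - 27*(12)^2 = -4 - 3888 = -3892.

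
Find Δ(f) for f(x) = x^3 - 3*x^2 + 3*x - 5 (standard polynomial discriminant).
Δ = -432

For x^3 + a x^2 + b x + c the discriminant is Δ = 18 a b c - 4 a^3 c + a^2 b^2 - 4 b^3 - 27 c^2.
Plug a = -3, b = 3, c = -5:
  18*(-3)*(3)*(-5) - 4*(-3)^3*(-5) + (-3)^2*(3)^2 - 4*(3)^3 - 27*(-5)^2
  = 810 + (-540) + 81 + (-108) + (-675)
  = -432.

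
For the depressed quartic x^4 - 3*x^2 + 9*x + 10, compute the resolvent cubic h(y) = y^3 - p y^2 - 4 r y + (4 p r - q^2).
h(y) = y^3 + 3*y^2 - 40*y - 201

Identify coefficients: p = -3, q = 9, r = 10.
Plug into h(y) = y^3 - p y^2 - 4 r y + (4 p r - q^2):
  h(y) = y^3 - (-3) y^2 - 4*(10) y + (4*(-3)*(10) - (9)^2)
       = y^3 + (3) y^2 + (-40) y + (-201).
Simplifying: h(y) = y^3 + 3*y^2 - 40*y - 201.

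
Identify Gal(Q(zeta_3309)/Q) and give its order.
|Gal(Q(zeta_3309)/Q)| = phi(3309) = 2204; group ≅ (Z/3309Z)^* ≅ Z/2Z × Z/1102Z

The n-th cyclotomic polynomial Φ_3309(x) is the minimal polynomial of zeta_3309 over Q and has degree phi(3309) = 2204. So Q(zeta_3309) is a degree-2204 Galois extension with Galois group (Z/3309Z)^*. By CRT, (Z/3309Z)^* ≅ (Z/3Z)^* × (Z/1103Z)^*. Each prime-power unit group is (Z/3Z)^* ≅ Z/2Z; (Z/1103Z)^* ≅ Z/1102Z. Hence Gal(Q(zeta_3309)/Q) ≅ Z/2Z × Z/1102Z.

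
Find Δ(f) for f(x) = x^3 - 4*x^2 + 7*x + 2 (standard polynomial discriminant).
Δ = -1192

For x^3 + a x^2 + b x + c the discriminant is Δ = 18 a b c - 4 a^3 c + a^2 b^2 - 4 b^3 - 27 c^2.
Plug a = -4, b = 7, c = 2:
  18*(-4)*(7)*(2) - 4*(-4)^3*(2) + (-4)^2*(7)^2 - 4*(7)^3 - 27*(2)^2
  = -1008 + (512) + 784 + (-1372) + (-108)
  = -1192.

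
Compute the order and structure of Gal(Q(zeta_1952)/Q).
|Gal(Q(zeta_1952)/Q)| = phi(1952) = 960; group ≅ (Z/1952Z)^* ≅ Z/2Z × Z/8Z × Z/60Z

The n-th cyclotomic polynomial Φ_1952(x) is the minimal polynomial of zeta_1952 over Q and has degree phi(1952) = 960. So Q(zeta_1952) is a degree-960 Galois extension with Galois group (Z/1952Z)^*. By CRT, (Z/1952Z)^* ≅ (Z/32Z)^* × (Z/61Z)^*. Each prime-power unit group is (Z/32Z)^* ≅ Z/2Z × Z/8Z; (Z/61Z)^* ≅ Z/60Z. Hence Gal(Q(zeta_1952)/Q) ≅ Z/2Z × Z/8Z × Z/60Z.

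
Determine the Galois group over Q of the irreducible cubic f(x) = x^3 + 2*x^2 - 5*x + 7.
Gal(K/Q) = S_3 (symmetric group of order 6)

Compute the discriminant of x^3 + (2)*x^2 + (-5)*x + (7): Δ = -2207. Since Δ is not a rational square, the Galois group is not contained in A_3; it must be the full S_3 (irreducibility of the cubic rules out anything smaller).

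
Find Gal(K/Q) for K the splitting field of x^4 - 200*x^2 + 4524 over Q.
Gal(K/Q) = V_4 (Klein four-group, Z/2Z × Z/2Z)

f factors as (x^2 - 174)(x^2 - 26), so the splitting field is K = Q(sqrt(174), sqrt(26)). The elements 174, 26, 4524 are all non-squares in Q, so sqrt(174) and sqrt(26) generate independent quadratic extensions. Thus [K:Q] = 4 and Gal(K/Q) is generated by the two order-2 automorphisms sqrt(174) ↦ -sqrt(174) and sqrt(26) ↦ -sqrt(26), giving V_4.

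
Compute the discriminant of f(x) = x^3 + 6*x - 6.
Δ = -1836

For a depressed cubic x^3 + p x + q the discriminant is Δ = -4 p^3 - 27 q^2 = -4*(6)^3 - 27*(-6)^2 = -864 - 972 = -1836.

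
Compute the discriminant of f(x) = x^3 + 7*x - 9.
Δ = -3559

For a depressed cubic x^3 + p x + q the discriminant is Δ = -4 p^3 - 27 q^2 = -4*(7)^3 - 27*(-9)^2 = -1372 - 2187 = -3559.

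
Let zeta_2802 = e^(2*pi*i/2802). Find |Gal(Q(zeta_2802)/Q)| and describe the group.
|Gal(Q(zeta_2802)/Q)| = phi(2802) = 932; group ≅ (Z/2802Z)^* ≅ Z/2Z × Z/466Z

The n-th cyclotomic polynomial Φ_2802(x) is the minimal polynomial of zeta_2802 over Q and has degree phi(2802) = 932. So Q(zeta_2802) is a degree-932 Galois extension with Galois group (Z/2802Z)^*. By CRT, (Z/2802Z)^* ≅ (Z/2Z)^* × (Z/3Z)^* × (Z/467Z)^*. Each prime-power unit group is (Z/2Z)^* ≅ trivial group (order 1); (Z/3Z)^* ≅ Z/2Z; (Z/467Z)^* ≅ Z/466Z. Hence Gal(Q(zeta_2802)/Q) ≅ Z/2Z × Z/466Z.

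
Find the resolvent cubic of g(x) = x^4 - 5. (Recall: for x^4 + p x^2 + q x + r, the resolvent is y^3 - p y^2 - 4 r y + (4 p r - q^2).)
h(y) = y^3 + 20*y

Identify coefficients: p = 0, q = 0, r = -5.
Plug into h(y) = y^3 - p y^2 - 4 r y + (4 p r - q^2):
  h(y) = y^3 - (0) y^2 - 4*(-5) y + (4*(0)*(-5) - (0)^2)
       = y^3 + (0) y^2 + (20) y + (0).
Simplifying: h(y) = y^3 + 20*y.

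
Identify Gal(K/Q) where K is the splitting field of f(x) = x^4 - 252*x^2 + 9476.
Gal(K/Q) = V_4 (Klein four-group, Z/2Z × Z/2Z)

f factors as (x^2 - 46)(x^2 - 206), so the splitting field is K = Q(sqrt(46), sqrt(206)). The elements 46, 206, 9476 are all non-squares in Q, so sqrt(46) and sqrt(206) generate independent quadratic extensions. Thus [K:Q] = 4 and Gal(K/Q) is generated by the two order-2 automorphisms sqrt(46) ↦ -sqrt(46) and sqrt(206) ↦ -sqrt(206), giving V_4.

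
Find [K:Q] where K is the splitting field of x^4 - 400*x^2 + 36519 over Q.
[K:Q] = 4

f factors as (x^2 - 141)(x^2 - 259); the splitting field is K = Q(sqrt(141), sqrt(259)). Since 141, 259, and 36519 are all non-squares in Q, the three subfields Q(sqrt(141)), Q(sqrt(259)), Q(sqrt(36519)) are distinct degree-2 extensions, so [K:Q] = 4 (Klein four Galois group).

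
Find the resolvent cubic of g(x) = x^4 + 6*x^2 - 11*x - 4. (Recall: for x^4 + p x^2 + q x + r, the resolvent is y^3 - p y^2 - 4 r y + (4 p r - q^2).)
h(y) = y^3 - 6*y^2 + 16*y - 217

Identify coefficients: p = 6, q = -11, r = -4.
Plug into h(y) = y^3 - p y^2 - 4 r y + (4 p r - q^2):
  h(y) = y^3 - (6) y^2 - 4*(-4) y + (4*(6)*(-4) - (-11)^2)
       = y^3 + (-6) y^2 + (16) y + (-217).
Simplifying: h(y) = y^3 - 6*y^2 + 16*y - 217.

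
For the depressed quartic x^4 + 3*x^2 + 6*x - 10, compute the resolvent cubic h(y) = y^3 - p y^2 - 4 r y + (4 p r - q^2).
h(y) = y^3 - 3*y^2 + 40*y - 156

Identify coefficients: p = 3, q = 6, r = -10.
Plug into h(y) = y^3 - p y^2 - 4 r y + (4 p r - q^2):
  h(y) = y^3 - (3) y^2 - 4*(-10) y + (4*(3)*(-10) - (6)^2)
       = y^3 + (-3) y^2 + (40) y + (-156).
Simplifying: h(y) = y^3 - 3*y^2 + 40*y - 156.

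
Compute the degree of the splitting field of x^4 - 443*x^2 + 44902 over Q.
[K:Q] = 4

f factors as (x^2 - 157)(x^2 - 286); the splitting field is K = Q(sqrt(157), sqrt(286)). Since 157, 286, and 44902 are all non-squares in Q, the three subfields Q(sqrt(157)), Q(sqrt(286)), Q(sqrt(44902)) are distinct degree-2 extensions, so [K:Q] = 4 (Klein four Galois group).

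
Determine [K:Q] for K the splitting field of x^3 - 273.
[K:Q] = 6

x^3 - 273 has one real root r = 273^(1/3) and two complex roots r*zeta_3, r*zeta_3^2 where zeta_3 = e^(2*pi*i/3). The splitting field is Q(r, zeta_3). [Q(r):Q] = 3 and [Q(zeta_3):Q] = 2 with gcd = 1, so [Q(r, zeta_3):Q] = 3 * 2 = 6.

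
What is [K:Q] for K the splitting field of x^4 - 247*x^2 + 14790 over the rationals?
[K:Q] = 4

f factors as (x^2 - 145)(x^2 - 102); the splitting field is K = Q(sqrt(145), sqrt(102)). Since 145, 102, and 14790 are all non-squares in Q, the three subfields Q(sqrt(145)), Q(sqrt(102)), Q(sqrt(14790)) are distinct degree-2 extensions, so [K:Q] = 4 (Klein four Galois group).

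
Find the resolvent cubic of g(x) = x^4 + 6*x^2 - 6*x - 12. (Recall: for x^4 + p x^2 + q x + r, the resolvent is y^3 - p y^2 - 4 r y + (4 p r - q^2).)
h(y) = y^3 - 6*y^2 + 48*y - 324

Identify coefficients: p = 6, q = -6, r = -12.
Plug into h(y) = y^3 - p y^2 - 4 r y + (4 p r - q^2):
  h(y) = y^3 - (6) y^2 - 4*(-12) y + (4*(6)*(-12) - (-6)^2)
       = y^3 + (-6) y^2 + (48) y + (-324).
Simplifying: h(y) = y^3 - 6*y^2 + 48*y - 324.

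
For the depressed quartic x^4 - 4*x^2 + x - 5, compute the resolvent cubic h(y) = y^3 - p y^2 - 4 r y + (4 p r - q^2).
h(y) = y^3 + 4*y^2 + 20*y + 79

Identify coefficients: p = -4, q = 1, r = -5.
Plug into h(y) = y^3 - p y^2 - 4 r y + (4 p r - q^2):
  h(y) = y^3 - (-4) y^2 - 4*(-5) y + (4*(-4)*(-5) - (1)^2)
       = y^3 + (4) y^2 + (20) y + (79).
Simplifying: h(y) = y^3 + 4*y^2 + 20*y + 79.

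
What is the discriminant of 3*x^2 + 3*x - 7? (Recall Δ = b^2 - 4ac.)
Δ = 93

For a quadratic a x^2 + b x + c the discriminant is Δ = b^2 - 4ac = (3)^2 - 4*(3)*(-7) = 9 - (-84) = 93.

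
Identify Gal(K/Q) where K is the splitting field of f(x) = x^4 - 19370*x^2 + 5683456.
Gal(K/Q) = Z/2Z (cyclic of order 2)

f factors as (x^2 - 298)(x^2 - 19072), so the splitting field is K = Q(sqrt(298), sqrt(19072)). The squarefree part of 298 is 298 and the squarefree part of 19072 is also 298, so sqrt(298) and sqrt(19072) are both rational multiples of sqrt(298). Hence Q(sqrt(298)) = Q(sqrt(19072)) = Q(sqrt(298)), and the splitting field collapses to a single degree-2 extension with Galois group Z/2Z.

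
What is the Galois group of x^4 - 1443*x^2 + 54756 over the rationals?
Gal(K/Q) = Z/2Z (cyclic of order 2)

f factors as (x^2 - 39)(x^2 - 1404), so the splitting field is K = Q(sqrt(39), sqrt(1404)). The squarefree part of 39 is 39 and the squarefree part of 1404 is also 39, so sqrt(39) and sqrt(1404) are both rational multiples of sqrt(39). Hence Q(sqrt(39)) = Q(sqrt(1404)) = Q(sqrt(39)), and the splitting field collapses to a single degree-2 extension with Galois group Z/2Z.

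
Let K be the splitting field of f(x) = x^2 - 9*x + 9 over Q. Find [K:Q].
[K:Q] = 2

The discriminant of x^2 + (-9)*x + (9) is b^2 - 4c = 81 - (36) = 45. Since 45 is not a perfect square in Q, the polynomial is irreducible over Q. Its two roots generate a degree-2 extension, so [K:Q] = 2.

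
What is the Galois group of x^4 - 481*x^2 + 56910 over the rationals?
Gal(K/Q) = V_4 (Klein four-group, Z/2Z × Z/2Z)

f factors as (x^2 - 210)(x^2 - 271), so the splitting field is K = Q(sqrt(210), sqrt(271)). The elements 210, 271, 56910 are all non-squares in Q, so sqrt(210) and sqrt(271) generate independent quadratic extensions. Thus [K:Q] = 4 and Gal(K/Q) is generated by the two order-2 automorphisms sqrt(210) ↦ -sqrt(210) and sqrt(271) ↦ -sqrt(271), giving V_4.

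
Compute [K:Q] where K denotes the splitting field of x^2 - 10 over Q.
[K:Q] = 2

The discriminant of x^2 + (0)*x + (-10) is b^2 - 4c = 0 - (-40) = 40. Since 40 is not a perfect square in Q, the polynomial is irreducible over Q. Its two roots generate a degree-2 extension, so [K:Q] = 2.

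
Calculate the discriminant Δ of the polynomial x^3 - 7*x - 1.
Δ = 1345

For a depressed cubic x^3 + p x + q the discriminant is Δ = -4 p^3 - 27 q^2 = -4*(-7)^3 - 27*(-1)^2 = 1372 - 27 = 1345.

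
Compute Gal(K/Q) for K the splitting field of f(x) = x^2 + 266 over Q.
Gal(K/Q) = Z/2Z (cyclic of order 2)

x^2 + 266 is irreducible over Q since -266 is not a rational square. The splitting field Q(sqrt(-266)) has degree 2 over Q, and its unique nontrivial automorphism is sqrt(-266) ↦ -sqrt(-266). Hence Gal(Q(sqrt(-266))/Q) = Z/2Z.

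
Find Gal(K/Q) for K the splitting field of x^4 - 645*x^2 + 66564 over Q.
Gal(K/Q) = Z/2Z (cyclic of order 2)

f factors as (x^2 - 129)(x^2 - 516), so the splitting field is K = Q(sqrt(129), sqrt(516)). The squarefree part of 129 is 129 and the squarefree part of 516 is also 129, so sqrt(129) and sqrt(516) are both rational multiples of sqrt(129). Hence Q(sqrt(129)) = Q(sqrt(516)) = Q(sqrt(129)), and the splitting field collapses to a single degree-2 extension with Galois group Z/2Z.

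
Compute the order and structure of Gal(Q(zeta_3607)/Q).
|Gal(Q(zeta_3607)/Q)| = phi(3607) = 3606; group ≅ (Z/3607Z)^* ≅ Z/3606Z

The n-th cyclotomic polynomial Φ_3607(x) is the minimal polynomial of zeta_3607 over Q and has degree phi(3607) = 3606. So Q(zeta_3607) is a degree-3606 Galois extension with Galois group (Z/3607Z)^*. (Z/3607Z)^* is cyclic since 3607 is an odd prime power (or 4). Hence Gal(Q(zeta_3607)/Q) ≅ Z/3606Z.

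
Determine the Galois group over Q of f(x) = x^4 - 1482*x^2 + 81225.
Gal(K/Q) = Z/2Z (cyclic of order 2)

f factors as (x^2 - 57)(x^2 - 1425), so the splitting field is K = Q(sqrt(57), sqrt(1425)). The squarefree part of 57 is 57 and the squarefree part of 1425 is also 57, so sqrt(57) and sqrt(1425) are both rational multiples of sqrt(57). Hence Q(sqrt(57)) = Q(sqrt(1425)) = Q(sqrt(57)), and the splitting field collapses to a single degree-2 extension with Galois group Z/2Z.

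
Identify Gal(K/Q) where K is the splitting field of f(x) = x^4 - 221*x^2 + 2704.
Gal(K/Q) = Z/2Z (cyclic of order 2)

f factors as (x^2 - 13)(x^2 - 208), so the splitting field is K = Q(sqrt(13), sqrt(208)). The squarefree part of 13 is 13 and the squarefree part of 208 is also 13, so sqrt(13) and sqrt(208) are both rational multiples of sqrt(13). Hence Q(sqrt(13)) = Q(sqrt(208)) = Q(sqrt(13)), and the splitting field collapses to a single degree-2 extension with Galois group Z/2Z.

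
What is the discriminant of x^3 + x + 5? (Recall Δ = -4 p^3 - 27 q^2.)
Δ = -679

For a depressed cubic x^3 + p x + q the discriminant is Δ = -4 p^3 - 27 q^2 = -4*(1)^3 - 27*(5)^2 = -4 - 675 = -679.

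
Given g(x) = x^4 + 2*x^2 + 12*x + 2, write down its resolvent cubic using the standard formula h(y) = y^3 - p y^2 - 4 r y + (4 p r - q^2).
h(y) = y^3 - 2*y^2 - 8*y - 128

Identify coefficients: p = 2, q = 12, r = 2.
Plug into h(y) = y^3 - p y^2 - 4 r y + (4 p r - q^2):
  h(y) = y^3 - (2) y^2 - 4*(2) y + (4*(2)*(2) - (12)^2)
       = y^3 + (-2) y^2 + (-8) y + (-128).
Simplifying: h(y) = y^3 - 2*y^2 - 8*y - 128.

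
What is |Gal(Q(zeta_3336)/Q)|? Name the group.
|Gal(Q(zeta_3336)/Q)| = phi(3336) = 1104; group ≅ (Z/3336Z)^* ≅ Z/2Z × Z/2Z × Z/2Z × Z/138Z

The n-th cyclotomic polynomial Φ_3336(x) is the minimal polynomial of zeta_3336 over Q and has degree phi(3336) = 1104. So Q(zeta_3336) is a degree-1104 Galois extension with Galois group (Z/3336Z)^*. By CRT, (Z/3336Z)^* ≅ (Z/8Z)^* × (Z/3Z)^* × (Z/139Z)^*. Each prime-power unit group is (Z/8Z)^* ≅ Z/2Z × Z/2Z; (Z/3Z)^* ≅ Z/2Z; (Z/139Z)^* ≅ Z/138Z. Hence Gal(Q(zeta_3336)/Q) ≅ Z/2Z × Z/2Z × Z/2Z × Z/138Z.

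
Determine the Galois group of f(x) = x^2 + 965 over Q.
Gal(K/Q) = Z/2Z (cyclic of order 2)

x^2 + 965 is irreducible over Q since -965 is not a rational square. The splitting field Q(sqrt(-965)) has degree 2 over Q, and its unique nontrivial automorphism is sqrt(-965) ↦ -sqrt(-965). Hence Gal(Q(sqrt(-965))/Q) = Z/2Z.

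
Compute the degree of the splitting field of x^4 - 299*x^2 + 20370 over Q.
[K:Q] = 4

f factors as (x^2 - 105)(x^2 - 194); the splitting field is K = Q(sqrt(105), sqrt(194)). Since 105, 194, and 20370 are all non-squares in Q, the three subfields Q(sqrt(105)), Q(sqrt(194)), Q(sqrt(20370)) are distinct degree-2 extensions, so [K:Q] = 4 (Klein four Galois group).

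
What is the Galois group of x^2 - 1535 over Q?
Gal(K/Q) = Z/2Z (cyclic of order 2)

x^2 - 1535 is irreducible over Q since 1535 is not a rational square. The splitting field Q(sqrt(1535)) has degree 2 over Q, and its unique nontrivial automorphism is sqrt(1535) ↦ -sqrt(1535). Hence Gal(Q(sqrt(1535))/Q) = Z/2Z.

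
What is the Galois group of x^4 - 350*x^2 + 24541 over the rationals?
Gal(K/Q) = V_4 (Klein four-group, Z/2Z × Z/2Z)

f factors as (x^2 - 97)(x^2 - 253), so the splitting field is K = Q(sqrt(97), sqrt(253)). The elements 97, 253, 24541 are all non-squares in Q, so sqrt(97) and sqrt(253) generate independent quadratic extensions. Thus [K:Q] = 4 and Gal(K/Q) is generated by the two order-2 automorphisms sqrt(97) ↦ -sqrt(97) and sqrt(253) ↦ -sqrt(253), giving V_4.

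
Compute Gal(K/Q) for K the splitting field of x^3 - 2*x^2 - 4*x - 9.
Gal(K/Q) = S_3 (symmetric group of order 6)

Compute the discriminant of x^3 + (-2)*x^2 + (-4)*x + (-9): Δ = -3451. Since Δ is not a rational square, the Galois group is not contained in A_3; it must be the full S_3 (irreducibility of the cubic rules out anything smaller).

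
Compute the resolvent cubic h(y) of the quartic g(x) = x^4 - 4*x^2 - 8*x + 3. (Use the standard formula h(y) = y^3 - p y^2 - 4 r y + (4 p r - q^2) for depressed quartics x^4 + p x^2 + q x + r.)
h(y) = y^3 + 4*y^2 - 12*y - 112

Identify coefficients: p = -4, q = -8, r = 3.
Plug into h(y) = y^3 - p y^2 - 4 r y + (4 p r - q^2):
  h(y) = y^3 - (-4) y^2 - 4*(3) y + (4*(-4)*(3) - (-8)^2)
       = y^3 + (4) y^2 + (-12) y + (-112).
Simplifying: h(y) = y^3 + 4*y^2 - 12*y - 112.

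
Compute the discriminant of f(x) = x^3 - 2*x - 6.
Δ = -940

For x^3 + a x^2 + b x + c the discriminant is Δ = 18 a b c - 4 a^3 c + a^2 b^2 - 4 b^3 - 27 c^2.
Plug a = 0, b = -2, c = -6:
  18*(0)*(-2)*(-6) - 4*(0)^3*(-6) + (0)^2*(-2)^2 - 4*(-2)^3 - 27*(-6)^2
  = 0 + (0) + 0 + (32) + (-972)
  = -940.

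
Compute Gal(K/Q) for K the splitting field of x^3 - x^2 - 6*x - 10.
Gal(K/Q) = S_3 (symmetric group of order 6)

Compute the discriminant of x^3 + (-1)*x^2 + (-6)*x + (-10): Δ = -2920. Since Δ is not a rational square, the Galois group is not contained in A_3; it must be the full S_3 (irreducibility of the cubic rules out anything smaller).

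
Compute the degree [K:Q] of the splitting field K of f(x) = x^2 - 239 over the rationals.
[K:Q] = 2

The polynomial x^2 - 239 is irreducible over Q since 239 is not a perfect square. Its splitting field is Q(sqrt(239)), which has degree 2 over Q.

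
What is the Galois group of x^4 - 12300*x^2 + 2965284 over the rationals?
Gal(K/Q) = Z/2Z (cyclic of order 2)

f factors as (x^2 - 12054)(x^2 - 246), so the splitting field is K = Q(sqrt(12054), sqrt(246)). The squarefree part of 12054 is 246 and the squarefree part of 246 is also 246, so sqrt(12054) and sqrt(246) are both rational multiples of sqrt(246). Hence Q(sqrt(12054)) = Q(sqrt(246)) = Q(sqrt(246)), and the splitting field collapses to a single degree-2 extension with Galois group Z/2Z.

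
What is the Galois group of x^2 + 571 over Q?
Gal(K/Q) = Z/2Z (cyclic of order 2)

x^2 + 571 is irreducible over Q since -571 is not a rational square. The splitting field Q(sqrt(-571)) has degree 2 over Q, and its unique nontrivial automorphism is sqrt(-571) ↦ -sqrt(-571). Hence Gal(Q(sqrt(-571))/Q) = Z/2Z.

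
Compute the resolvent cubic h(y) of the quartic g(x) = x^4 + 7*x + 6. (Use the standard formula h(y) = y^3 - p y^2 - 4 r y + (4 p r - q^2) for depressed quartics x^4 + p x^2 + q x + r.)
h(y) = y^3 - 24*y - 49

Identify coefficients: p = 0, q = 7, r = 6.
Plug into h(y) = y^3 - p y^2 - 4 r y + (4 p r - q^2):
  h(y) = y^3 - (0) y^2 - 4*(6) y + (4*(0)*(6) - (7)^2)
       = y^3 + (0) y^2 + (-24) y + (-49).
Simplifying: h(y) = y^3 - 24*y - 49.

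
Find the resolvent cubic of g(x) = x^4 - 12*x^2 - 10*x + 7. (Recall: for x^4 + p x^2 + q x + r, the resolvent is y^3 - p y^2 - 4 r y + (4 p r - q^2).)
h(y) = y^3 + 12*y^2 - 28*y - 436

Identify coefficients: p = -12, q = -10, r = 7.
Plug into h(y) = y^3 - p y^2 - 4 r y + (4 p r - q^2):
  h(y) = y^3 - (-12) y^2 - 4*(7) y + (4*(-12)*(7) - (-10)^2)
       = y^3 + (12) y^2 + (-28) y + (-436).
Simplifying: h(y) = y^3 + 12*y^2 - 28*y - 436.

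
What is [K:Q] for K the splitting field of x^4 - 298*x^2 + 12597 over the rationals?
[K:Q] = 4

f factors as (x^2 - 51)(x^2 - 247); the splitting field is K = Q(sqrt(51), sqrt(247)). Since 51, 247, and 12597 are all non-squares in Q, the three subfields Q(sqrt(51)), Q(sqrt(247)), Q(sqrt(12597)) are distinct degree-2 extensions, so [K:Q] = 4 (Klein four Galois group).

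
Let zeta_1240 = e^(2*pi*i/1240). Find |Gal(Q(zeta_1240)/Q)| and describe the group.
|Gal(Q(zeta_1240)/Q)| = phi(1240) = 480; group ≅ (Z/1240Z)^* ≅ Z/2Z × Z/2Z × Z/4Z × Z/30Z

The n-th cyclotomic polynomial Φ_1240(x) is the minimal polynomial of zeta_1240 over Q and has degree phi(1240) = 480. So Q(zeta_1240) is a degree-480 Galois extension with Galois group (Z/1240Z)^*. By CRT, (Z/1240Z)^* ≅ (Z/8Z)^* × (Z/5Z)^* × (Z/31Z)^*. Each prime-power unit group is (Z/8Z)^* ≅ Z/2Z × Z/2Z; (Z/5Z)^* ≅ Z/4Z; (Z/31Z)^* ≅ Z/30Z. Hence Gal(Q(zeta_1240)/Q) ≅ Z/2Z × Z/2Z × Z/4Z × Z/30Z.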